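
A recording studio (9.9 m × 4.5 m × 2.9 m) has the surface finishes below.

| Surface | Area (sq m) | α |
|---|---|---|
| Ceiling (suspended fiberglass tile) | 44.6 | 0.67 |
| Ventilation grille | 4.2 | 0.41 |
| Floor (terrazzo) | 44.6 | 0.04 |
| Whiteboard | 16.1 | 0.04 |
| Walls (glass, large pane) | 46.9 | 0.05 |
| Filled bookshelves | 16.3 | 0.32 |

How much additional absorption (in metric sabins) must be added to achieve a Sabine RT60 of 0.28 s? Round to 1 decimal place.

A₁ = Σ Sᵢαᵢ = 44.6*0.67 + 4.2*0.41 + 44.6*0.04 + 16.1*0.04 + 46.9*0.05 + 16.3*0.32 = 41.593 sabins.
For T = 0.28 s, need A₂ = 0.161·V/T = 0.161·129.195/0.28 = 74.287 sabins.
ΔA = A₂ − A₁ = 74.287 − 41.593 = 32.7 sabins.

32.7 sabins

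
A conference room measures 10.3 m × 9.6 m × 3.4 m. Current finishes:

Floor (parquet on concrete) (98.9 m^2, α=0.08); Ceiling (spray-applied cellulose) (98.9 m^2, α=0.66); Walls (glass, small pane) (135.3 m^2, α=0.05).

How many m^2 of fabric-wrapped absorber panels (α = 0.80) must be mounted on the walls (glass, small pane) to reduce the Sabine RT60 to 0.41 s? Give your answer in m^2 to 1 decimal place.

69.4

A₁ = Σ Sᵢαᵢ = 98.9*0.08 + 98.9*0.66 + 135.3*0.05 = 79.951 sabins.
Required A₂ = 0.161·336.192/0.41 = 132.017 sabins.
ΔA needed = 132.017 − 79.951 = 52.066 sabins.
Each m^2 of panel replacing the walls (glass, small pane) adds (0.80 − 0.05) = 0.75 sabins.
Area = ΔA/Δα = 52.066/0.75 = 69.4 m^2.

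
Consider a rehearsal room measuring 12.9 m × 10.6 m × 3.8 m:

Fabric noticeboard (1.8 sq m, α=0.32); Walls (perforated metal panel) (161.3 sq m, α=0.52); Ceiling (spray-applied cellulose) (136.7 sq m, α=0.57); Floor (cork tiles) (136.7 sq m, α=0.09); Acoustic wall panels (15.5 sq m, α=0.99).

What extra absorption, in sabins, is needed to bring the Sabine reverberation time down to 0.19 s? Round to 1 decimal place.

A₁ = Σ Sᵢαᵢ = 1.8*0.32 + 161.3*0.52 + 136.7*0.57 + 136.7*0.09 + 15.5*0.99 = 190.019 sabins.
Target A₂ = 0.161·519.612/0.19 = 440.303 sabins (V = 519.612 m³).
Additional absorption ΔA = 440.303 − 190.019 = 250.3 sabins.

250.3 sabins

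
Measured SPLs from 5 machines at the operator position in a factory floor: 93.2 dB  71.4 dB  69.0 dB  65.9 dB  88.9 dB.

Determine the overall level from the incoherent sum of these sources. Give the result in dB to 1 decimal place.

94.6 dB

Converting to relative power and adding: 10^(93.2/10) + 10^(71.4/10) + 10^(69.0/10) + 10^(65.9/10) + 10^(88.9/10) = 2.891e+09.
L_total = 10·log₁₀(2.891e+09) = 94.6 dB.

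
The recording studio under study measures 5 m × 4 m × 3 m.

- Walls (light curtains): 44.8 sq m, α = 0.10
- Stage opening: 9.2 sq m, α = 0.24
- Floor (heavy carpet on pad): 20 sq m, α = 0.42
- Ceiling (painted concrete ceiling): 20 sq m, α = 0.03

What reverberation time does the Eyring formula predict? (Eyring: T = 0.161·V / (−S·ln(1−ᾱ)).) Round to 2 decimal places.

0.56 seconds

S = Σ Sᵢ = 94.0 sq m.
Σ(Sᵢαᵢ) = 44.8·0.10 + 9.2·0.24 + 20·0.42 + 20·0.03 = 15.688.
ᾱ = 15.688 / 94.0 = 0.1669.
Eyring denominator: −S ln(1−ᾱ) = 17.165.
V = 5 × 4 × 3 = 60 m³.
RT60 = 0.161 × 60 / 17.165 = 0.56 s.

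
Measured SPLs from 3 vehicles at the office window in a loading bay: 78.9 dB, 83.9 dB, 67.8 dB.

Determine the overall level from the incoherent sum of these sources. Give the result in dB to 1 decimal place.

85.2 dB

Sum in the linear (power) domain: Σ 10^(Lᵢ/10) = 10^(78.9/10) + 10^(83.9/10) + 10^(67.8/10) = 3.291e+08.
Combined level = 10 log₁₀(3.291e+08) = 85.2 dB.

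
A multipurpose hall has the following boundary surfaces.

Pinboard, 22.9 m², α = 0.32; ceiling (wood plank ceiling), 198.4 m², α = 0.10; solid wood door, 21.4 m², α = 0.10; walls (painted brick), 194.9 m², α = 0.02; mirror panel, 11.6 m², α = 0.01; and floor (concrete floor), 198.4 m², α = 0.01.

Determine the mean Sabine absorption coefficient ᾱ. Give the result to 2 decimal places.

S = Σ Sᵢ = 22.9 + 198.4 + 21.4 + 194.9 + 11.6 + 198.4 = 647.6 m².
Σ(Sᵢαᵢ) = 22.9×0.32 + 198.4×0.10 + 21.4×0.10 + 194.9×0.02 + 11.6×0.01 + 198.4×0.01 = 35.306.
ᾱ = A/S = 0.05.

0.05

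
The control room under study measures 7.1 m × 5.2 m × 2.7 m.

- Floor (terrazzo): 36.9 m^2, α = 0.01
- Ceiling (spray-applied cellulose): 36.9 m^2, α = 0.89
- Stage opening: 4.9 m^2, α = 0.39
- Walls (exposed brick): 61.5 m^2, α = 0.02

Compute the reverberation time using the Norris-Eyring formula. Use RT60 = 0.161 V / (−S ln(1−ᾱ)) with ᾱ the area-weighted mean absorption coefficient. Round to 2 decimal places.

0.38 seconds

Total surface area S = 36.9 + 36.9 + 4.9 + 61.5 = 140.2 m^2.
Absorption A = 36.9·0.01 + 36.9·0.89 + 4.9·0.39 + 61.5·0.02 = 36.351 sabins.
ᾱ = 36.351 / 140.2 = 0.2593.
−S·ln(1−ᾱ) = −140.2 × ln(1 − 0.2593) = 42.082.
V = 7.1 × 5.2 × 2.7 = 99.684 m³.
RT60 = 0.161 × 99.684 / 42.082 = 0.38 s.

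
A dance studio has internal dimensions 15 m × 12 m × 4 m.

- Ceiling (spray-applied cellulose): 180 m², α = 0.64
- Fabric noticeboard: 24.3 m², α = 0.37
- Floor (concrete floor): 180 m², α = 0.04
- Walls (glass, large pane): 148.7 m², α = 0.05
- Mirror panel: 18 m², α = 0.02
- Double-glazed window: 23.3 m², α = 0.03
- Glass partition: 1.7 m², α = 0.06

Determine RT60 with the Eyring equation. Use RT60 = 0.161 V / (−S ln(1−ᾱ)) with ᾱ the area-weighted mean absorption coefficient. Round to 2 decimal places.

0.72 seconds

Total surface area S = 180 + 24.3 + 180 + 148.7 + 18 + 23.3 + 1.7 = 576.0 m².
Σ(Sᵢαᵢ) = 180×0.64 + 24.3×0.37 + 180×0.04 + 148.7×0.05 + 18×0.02 + 23.3×0.03 + 1.7×0.06 = 139.987.
Mean coefficient ᾱ = A/S = 0.2430.
Eyring denominator: −S ln(1−ᾱ) = 160.354.
V = 15 × 12 × 4 = 720 m³.
T = 0.161·V/[−S·ln(1−ᾱ)] = 0.161·720/160.354 = 0.72 s.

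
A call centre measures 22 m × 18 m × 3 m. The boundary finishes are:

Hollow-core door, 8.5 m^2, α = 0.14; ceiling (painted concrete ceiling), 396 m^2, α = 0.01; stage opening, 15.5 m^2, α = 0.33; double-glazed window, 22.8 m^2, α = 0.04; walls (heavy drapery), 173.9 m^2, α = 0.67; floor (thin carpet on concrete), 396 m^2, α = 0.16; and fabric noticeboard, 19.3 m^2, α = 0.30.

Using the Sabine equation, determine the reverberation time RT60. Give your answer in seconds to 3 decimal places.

0.972 seconds

Equivalent absorption area: A = 8.5·0.14 + 396·0.01 + 15.5·0.33 + 22.8·0.04 + 173.9·0.67 + 396·0.16 + 19.3·0.30 = 196.840 m^2.
Volume V = 22 × 18 × 3 = 1188 m³.
Sabine: RT60 = 0.161 × 1188 / 196.840 = 0.972 s.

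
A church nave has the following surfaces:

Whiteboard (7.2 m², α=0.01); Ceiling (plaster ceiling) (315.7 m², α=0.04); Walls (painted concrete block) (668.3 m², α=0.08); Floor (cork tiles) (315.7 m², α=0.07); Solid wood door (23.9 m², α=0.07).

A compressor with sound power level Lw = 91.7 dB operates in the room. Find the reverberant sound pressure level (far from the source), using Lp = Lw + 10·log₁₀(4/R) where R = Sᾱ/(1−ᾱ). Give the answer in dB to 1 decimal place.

77.9 dB

A = 89.936 sabins; S = 1330.8 m².
ᾱ = 89.936/1330.8 = 0.0676; R = Sᾱ/(1−ᾱ) = 89.936/(1−0.0676) = 96.456 m².
Lp = Lw + 10 log₁₀(4/R) = 91.7 -13.82 = 77.9 dB.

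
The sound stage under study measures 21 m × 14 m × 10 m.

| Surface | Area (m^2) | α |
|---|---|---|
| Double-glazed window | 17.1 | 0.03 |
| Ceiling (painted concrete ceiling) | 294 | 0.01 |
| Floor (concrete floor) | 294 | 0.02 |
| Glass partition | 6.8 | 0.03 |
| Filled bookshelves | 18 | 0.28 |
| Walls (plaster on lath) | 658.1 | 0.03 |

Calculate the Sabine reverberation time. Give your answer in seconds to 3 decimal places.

13.792 s

Equivalent absorption area: A = 17.1*0.03 + 294*0.01 + 294*0.02 + 6.8*0.03 + 18*0.28 + 658.1*0.03 = 34.320 m^2.
Volume V = 21 × 14 × 10 = 2940 m³.
RT60 = 0.161 · V / A = 0.161 × 2940 / 34.320 = 13.792 s.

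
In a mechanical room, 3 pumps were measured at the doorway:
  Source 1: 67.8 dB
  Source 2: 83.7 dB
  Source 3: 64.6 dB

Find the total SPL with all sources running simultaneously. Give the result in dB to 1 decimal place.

Sum in the linear (power) domain: Σ 10^(Lᵢ/10) = 10^(67.8/10) + 10^(83.7/10) + 10^(64.6/10) = 2.433e+08.
Combined level = 10 log₁₀(2.433e+08) = 83.9 dB.

83.9 dB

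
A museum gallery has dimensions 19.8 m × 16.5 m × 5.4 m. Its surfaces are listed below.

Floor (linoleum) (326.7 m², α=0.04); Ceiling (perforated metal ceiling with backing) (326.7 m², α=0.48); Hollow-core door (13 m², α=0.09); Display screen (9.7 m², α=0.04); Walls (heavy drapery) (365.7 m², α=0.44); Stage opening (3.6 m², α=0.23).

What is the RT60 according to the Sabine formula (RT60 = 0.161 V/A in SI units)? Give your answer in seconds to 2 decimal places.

0.85 s

Total absorption A = 326.7*0.04 + 326.7*0.48 + 13*0.09 + 9.7*0.04 + 365.7*0.44 + 3.6*0.23
  = 13.068 + 156.816 + 1.170 + 0.388 + 160.908 + 0.828 = 333.178 m² sabins.
Volume V = 19.8 × 16.5 × 5.4 = 1764.18 m³.
Sabine: RT60 = 0.161 × 1764.18 / 333.178 = 0.85 s.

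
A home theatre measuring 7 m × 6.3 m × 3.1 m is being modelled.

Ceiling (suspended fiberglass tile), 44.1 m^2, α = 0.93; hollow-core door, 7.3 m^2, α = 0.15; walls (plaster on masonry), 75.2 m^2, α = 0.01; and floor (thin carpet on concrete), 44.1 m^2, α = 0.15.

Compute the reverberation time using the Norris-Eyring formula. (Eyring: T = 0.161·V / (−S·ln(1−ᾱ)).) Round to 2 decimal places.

0.38 s

Total surface area S = 44.1 + 7.3 + 75.2 + 44.1 = 170.7 m^2.
Σ(Sᵢαᵢ) = 44.1×0.93 + 7.3×0.15 + 75.2×0.01 + 44.1×0.15 = 49.475.
Mean coefficient ᾱ = A/S = 0.2898.
Eyring denominator: −S ln(1−ᾱ) = 58.415.
V = 7 × 6.3 × 3.1 = 136.71 m³.
T = 0.161·V/[−S·ln(1−ᾱ)] = 0.161·136.71/58.415 = 0.38 s.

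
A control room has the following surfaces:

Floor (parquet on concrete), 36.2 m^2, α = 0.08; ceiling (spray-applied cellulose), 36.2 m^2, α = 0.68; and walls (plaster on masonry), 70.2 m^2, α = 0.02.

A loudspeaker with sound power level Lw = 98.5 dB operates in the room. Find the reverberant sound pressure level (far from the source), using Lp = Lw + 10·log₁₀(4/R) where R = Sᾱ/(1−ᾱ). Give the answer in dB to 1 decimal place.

Σ(Sᵢαᵢ) = 36.2×0.08 + 36.2×0.68 + 70.2×0.02 = 28.916; total area S = 142.6 m^2.
ᾱ = 0.2028, so room constant R = A/(1−ᾱ) = 36.272 m^2.
Lp = Lw + 10 log₁₀(4/R) = 98.5 -9.58 = 88.9 dB.

88.9 dB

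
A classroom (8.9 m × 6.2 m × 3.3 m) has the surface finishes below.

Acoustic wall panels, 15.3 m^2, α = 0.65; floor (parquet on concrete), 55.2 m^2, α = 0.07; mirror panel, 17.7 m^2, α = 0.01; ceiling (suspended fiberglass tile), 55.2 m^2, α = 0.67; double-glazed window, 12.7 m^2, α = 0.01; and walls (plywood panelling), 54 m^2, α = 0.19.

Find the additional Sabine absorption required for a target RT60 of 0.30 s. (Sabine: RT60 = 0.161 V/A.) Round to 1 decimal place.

Summing Sᵢαᵢ: 9.945 + 3.864 + 0.177 + 36.984 + 0.127 + 10.260 → A₁ = 61.357 sabins.
For T = 0.30 s, need A₂ = 0.161·V/T = 0.161·182.094/0.30 = 97.724 sabins.
Shortfall: 97.724 − 61.357 = 36.4 sabins.

36.4 sabins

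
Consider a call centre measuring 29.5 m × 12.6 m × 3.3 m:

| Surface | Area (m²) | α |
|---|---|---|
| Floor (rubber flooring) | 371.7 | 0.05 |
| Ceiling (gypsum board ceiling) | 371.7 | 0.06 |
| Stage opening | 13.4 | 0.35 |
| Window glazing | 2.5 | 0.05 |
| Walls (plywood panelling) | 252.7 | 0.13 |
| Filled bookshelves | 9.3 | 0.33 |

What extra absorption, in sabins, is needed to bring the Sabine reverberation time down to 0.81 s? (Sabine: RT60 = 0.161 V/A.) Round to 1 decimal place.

162.2 sabins

Equivalent absorption area: A₁ = 371.7*0.05 + 371.7*0.06 + 13.4*0.35 + 2.5*0.05 + 252.7*0.13 + 9.3*0.33 = 81.622 m².
Target A₂ = 0.161·1226.61/0.81 = 243.808 sabins (V = 1226.61 m³).
Additional absorption ΔA = 243.808 − 81.622 = 162.2 sabins.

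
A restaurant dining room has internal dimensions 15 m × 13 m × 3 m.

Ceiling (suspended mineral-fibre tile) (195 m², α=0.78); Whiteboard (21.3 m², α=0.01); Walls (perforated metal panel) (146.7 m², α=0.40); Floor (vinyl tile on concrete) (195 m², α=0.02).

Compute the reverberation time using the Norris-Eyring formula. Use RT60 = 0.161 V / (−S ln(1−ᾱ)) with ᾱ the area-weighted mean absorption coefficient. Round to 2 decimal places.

0.35 sec

Total surface area S = 195 + 21.3 + 146.7 + 195 = 558.0 m².
Absorption A = 195×0.78 + 21.3×0.01 + 146.7×0.40 + 195×0.02 = 214.893 sabins.
Mean coefficient ᾱ = A/S = 0.3851.
−S·ln(1−ᾱ) = −558.0 × ln(1 − 0.3851) = 271.353.
V = 15 × 13 × 3 = 585 m³.
RT60 = 0.161 × 585 / 271.353 = 0.35 s.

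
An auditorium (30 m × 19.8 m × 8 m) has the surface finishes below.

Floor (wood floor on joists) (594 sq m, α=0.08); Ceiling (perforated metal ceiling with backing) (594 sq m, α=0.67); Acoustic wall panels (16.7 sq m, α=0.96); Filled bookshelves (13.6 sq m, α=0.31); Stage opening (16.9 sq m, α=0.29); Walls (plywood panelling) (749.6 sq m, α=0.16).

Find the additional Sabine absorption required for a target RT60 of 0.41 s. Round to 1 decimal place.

Total absorption A₁ = 594·0.08 + 594·0.67 + 16.7·0.96 + 13.6·0.31 + 16.9·0.29 + 749.6·0.16
  = 47.520 + 397.980 + 16.032 + 4.216 + 4.901 + 119.936 = 590.585 sq m sabins.
V = 4752 m³. Required absorption A₂ = 0.161 × 4752 / 0.41 = 1866.029 sabins.
Shortfall: 1866.029 − 590.585 = 1275.4 sabins.

1275.4 sabins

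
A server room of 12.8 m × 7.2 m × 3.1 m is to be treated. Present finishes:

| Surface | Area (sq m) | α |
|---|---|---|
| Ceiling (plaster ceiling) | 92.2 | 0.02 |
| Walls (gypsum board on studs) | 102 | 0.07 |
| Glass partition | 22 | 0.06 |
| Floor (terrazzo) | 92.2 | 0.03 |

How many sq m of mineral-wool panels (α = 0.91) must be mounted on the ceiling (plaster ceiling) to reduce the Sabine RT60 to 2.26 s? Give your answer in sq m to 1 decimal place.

8.2

Summing Sᵢαᵢ: 1.844 + 7.140 + 1.320 + 2.766 → A₁ = 13.070 sabins.
V = 285.696 m³. Target absorption A₂ = 0.161 × 285.696 / 2.26 = 20.353 sabins.
Absorption to add: 20.353 − 13.070 = 7.283 sabins.
Net gain per sq m: Δα = 0.91 − 0.02 = 0.89.
Area = ΔA/Δα = 7.283/0.89 = 8.2 sq m.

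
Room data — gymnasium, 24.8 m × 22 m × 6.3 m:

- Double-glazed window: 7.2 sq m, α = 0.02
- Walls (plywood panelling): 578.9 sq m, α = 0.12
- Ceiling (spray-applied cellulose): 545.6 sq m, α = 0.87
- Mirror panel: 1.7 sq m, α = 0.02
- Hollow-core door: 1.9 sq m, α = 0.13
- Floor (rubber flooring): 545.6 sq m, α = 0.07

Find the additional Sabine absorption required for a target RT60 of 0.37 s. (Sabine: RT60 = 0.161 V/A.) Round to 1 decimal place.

A₁ = Σ Sᵢαᵢ = 7.2·0.02 + 578.9·0.12 + 545.6·0.87 + 1.7·0.02 + 1.9·0.13 + 545.6·0.07 = 582.757 sabins.
For T = 0.37 s, need A₂ = 0.161·V/T = 0.161·3437.28/0.37 = 1495.681 sabins.
Additional absorption ΔA = 1495.681 − 582.757 = 912.9 sabins.

912.9 sabins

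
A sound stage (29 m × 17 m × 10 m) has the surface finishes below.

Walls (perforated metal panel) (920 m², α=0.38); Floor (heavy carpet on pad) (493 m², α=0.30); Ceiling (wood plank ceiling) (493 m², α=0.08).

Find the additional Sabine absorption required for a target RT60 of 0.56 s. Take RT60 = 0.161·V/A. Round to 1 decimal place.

Summing Sᵢαᵢ: 349.600 + 147.900 + 39.440 → A₁ = 536.940 sabins.
V = 4930 m³. Required absorption A₂ = 0.161 × 4930 / 0.56 = 1417.375 sabins.
ΔA = A₂ − A₁ = 1417.375 − 536.940 = 880.4 sabins.

880.4 sabins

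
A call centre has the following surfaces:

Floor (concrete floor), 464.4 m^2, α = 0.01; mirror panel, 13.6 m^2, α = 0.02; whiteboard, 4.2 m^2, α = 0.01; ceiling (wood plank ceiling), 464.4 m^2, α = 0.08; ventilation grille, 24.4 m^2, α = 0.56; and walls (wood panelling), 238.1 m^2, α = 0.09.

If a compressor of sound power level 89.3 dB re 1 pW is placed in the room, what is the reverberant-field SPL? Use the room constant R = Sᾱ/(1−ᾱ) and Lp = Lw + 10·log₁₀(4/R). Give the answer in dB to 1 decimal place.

76.2 dB

A = 77.203 sabins; S = 1209.1 m^2.
ᾱ = 77.203/1209.1 = 0.0639; R = Sᾱ/(1−ᾱ) = 77.203/(1−0.0639) = 82.473 m^2.
Lp = 89.3 + 10·log₁₀(4/82.473) = 89.3 + (-13.14) = 76.2 dB.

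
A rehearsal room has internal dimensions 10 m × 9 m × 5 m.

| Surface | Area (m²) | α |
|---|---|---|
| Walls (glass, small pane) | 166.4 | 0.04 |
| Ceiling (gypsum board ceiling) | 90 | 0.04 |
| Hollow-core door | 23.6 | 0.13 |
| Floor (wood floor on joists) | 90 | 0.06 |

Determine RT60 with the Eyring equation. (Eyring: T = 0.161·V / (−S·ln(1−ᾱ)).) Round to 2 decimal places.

Total surface area S = 166.4 + 90 + 23.6 + 90 = 370.0 m².
Absorption A = 166.4×0.04 + 90×0.04 + 23.6×0.13 + 90×0.06 = 18.724 sabins.
Mean coefficient ᾱ = A/S = 0.0506.
Eyring denominator: −S ln(1−ᾱ) = 19.212.
V = 10 × 9 × 5 = 450 m³.
RT60 = 0.161 × 450 / 19.212 = 3.77 s.

3.77 s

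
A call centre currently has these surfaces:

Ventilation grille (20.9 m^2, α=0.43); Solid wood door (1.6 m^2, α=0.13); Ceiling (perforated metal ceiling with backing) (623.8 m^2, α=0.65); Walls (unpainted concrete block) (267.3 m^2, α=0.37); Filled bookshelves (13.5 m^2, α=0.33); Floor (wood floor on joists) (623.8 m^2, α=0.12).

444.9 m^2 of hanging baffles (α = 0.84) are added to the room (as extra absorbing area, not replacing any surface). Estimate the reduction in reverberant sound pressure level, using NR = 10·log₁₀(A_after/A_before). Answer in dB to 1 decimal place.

Summing Sᵢαᵢ: 8.987 + 0.208 + 405.470 + 98.901 + 4.455 + 74.856 → A_before = 592.877 sabins.
Added absorption = 444.9 × 0.84 = 373.716 sabins.
A_after = 592.877 + 373.716 = 966.593 sabins.
NR = 10·log₁₀(966.593/592.877) = 2.1 dB.

2.1 dB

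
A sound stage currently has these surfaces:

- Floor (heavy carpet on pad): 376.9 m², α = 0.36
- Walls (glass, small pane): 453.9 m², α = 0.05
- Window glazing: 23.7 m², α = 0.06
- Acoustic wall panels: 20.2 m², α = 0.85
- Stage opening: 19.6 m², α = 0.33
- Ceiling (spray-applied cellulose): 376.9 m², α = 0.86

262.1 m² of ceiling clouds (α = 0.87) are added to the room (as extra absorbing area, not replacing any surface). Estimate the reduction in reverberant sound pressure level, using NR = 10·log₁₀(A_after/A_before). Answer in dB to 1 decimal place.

Summing Sᵢαᵢ: 135.684 + 22.695 + 1.422 + 17.170 + 6.468 + 324.134 → A_before = 507.573 sabins.
Treatment contributes 262.1·0.87 = 228.027 sabins.
New total A_after = 735.600 sabins.
NR = 10·log₁₀(735.600/507.573) = 1.6 dB.

1.6 dB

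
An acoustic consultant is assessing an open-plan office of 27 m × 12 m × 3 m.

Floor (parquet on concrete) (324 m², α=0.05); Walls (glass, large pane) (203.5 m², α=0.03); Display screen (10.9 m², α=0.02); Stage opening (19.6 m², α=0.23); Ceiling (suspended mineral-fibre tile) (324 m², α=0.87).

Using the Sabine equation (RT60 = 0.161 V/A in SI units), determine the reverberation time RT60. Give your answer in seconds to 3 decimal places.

0.507 seconds

A = Σ Sᵢαᵢ = 324*0.05 + 203.5*0.03 + 10.9*0.02 + 19.6*0.23 + 324*0.87 = 308.911 sabins.
V = 27·12·3 = 972 m³.
Sabine: RT60 = 0.161 × 972 / 308.911 = 0.507 s.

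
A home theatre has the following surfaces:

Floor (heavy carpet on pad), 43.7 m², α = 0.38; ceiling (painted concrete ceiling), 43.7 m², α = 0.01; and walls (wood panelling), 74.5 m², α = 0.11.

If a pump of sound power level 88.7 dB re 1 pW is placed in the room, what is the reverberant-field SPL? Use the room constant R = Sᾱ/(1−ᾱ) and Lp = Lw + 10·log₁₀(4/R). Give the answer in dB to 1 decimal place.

A = 25.238 sabins; S = 161.9 m².
ᾱ = 0.1559, so room constant R = A/(1−ᾱ) = 29.899 m².
Lp = 88.7 + 10·log₁₀(4/29.899) = 88.7 + (-8.74) = 80.0 dB.

80.0 dB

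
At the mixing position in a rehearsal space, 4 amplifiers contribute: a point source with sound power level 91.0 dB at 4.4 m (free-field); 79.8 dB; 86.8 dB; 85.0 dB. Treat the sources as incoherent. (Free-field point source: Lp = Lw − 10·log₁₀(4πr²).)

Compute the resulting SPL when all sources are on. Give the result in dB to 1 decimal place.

Source at 4.4 m: Lp = 91.0 − 10·log₁₀(4π·4.4²) = 91.0 − 10·log₁₀(243.285) = 67.1 dB.
Σ 10^(Lᵢ/10) = 8.955e+08.
L_total = 10·log₁₀(8.955e+08) = 89.5 dB.

89.5 dB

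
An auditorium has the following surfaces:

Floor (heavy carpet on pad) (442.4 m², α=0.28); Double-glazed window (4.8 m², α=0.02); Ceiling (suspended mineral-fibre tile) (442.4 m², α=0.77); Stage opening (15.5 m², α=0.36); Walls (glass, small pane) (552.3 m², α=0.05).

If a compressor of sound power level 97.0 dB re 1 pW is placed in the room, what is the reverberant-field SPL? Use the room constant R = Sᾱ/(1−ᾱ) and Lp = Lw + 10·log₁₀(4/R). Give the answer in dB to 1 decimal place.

74.2 dB

Σ(Sᵢαᵢ) = 442.4·0.28 + 4.8·0.02 + 442.4·0.77 + 15.5·0.36 + 552.3·0.05 = 497.811; total area S = 1457.4 m².
ᾱ = 497.811/1457.4 = 0.3416; R = Sᾱ/(1−ᾱ) = 497.811/(1−0.3416) = 756.092 m².
Lp = Lw + 10 log₁₀(4/R) = 97.0 -22.77 = 74.2 dB.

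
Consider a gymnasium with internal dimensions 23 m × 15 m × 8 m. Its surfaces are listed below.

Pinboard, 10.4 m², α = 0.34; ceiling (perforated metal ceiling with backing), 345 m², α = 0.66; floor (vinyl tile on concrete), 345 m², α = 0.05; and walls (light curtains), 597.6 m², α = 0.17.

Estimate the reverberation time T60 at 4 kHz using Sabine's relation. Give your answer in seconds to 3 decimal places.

1.269 s

Equivalent absorption area: A = 10.4·0.34 + 345·0.66 + 345·0.05 + 597.6·0.17 = 350.078 m².
Room volume: 2760 m³.
T = 0.161 V/A = 0.161·2760/350.078 = 1.269 s.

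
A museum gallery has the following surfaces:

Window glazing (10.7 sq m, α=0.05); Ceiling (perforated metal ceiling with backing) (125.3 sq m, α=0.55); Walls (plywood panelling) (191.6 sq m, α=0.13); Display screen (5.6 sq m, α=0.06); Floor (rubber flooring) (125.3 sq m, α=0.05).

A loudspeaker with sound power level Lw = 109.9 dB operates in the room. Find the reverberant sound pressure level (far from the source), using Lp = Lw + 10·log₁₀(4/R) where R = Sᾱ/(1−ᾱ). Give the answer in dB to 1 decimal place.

94.8 dB

Σ(Sᵢαᵢ) = 10.7×0.05 + 125.3×0.55 + 191.6×0.13 + 5.6×0.06 + 125.3×0.05 = 100.959; total area S = 458.5 sq m.
ᾱ = 0.2202, so room constant R = A/(1−ᾱ) = 129.468 sq m.
Lp = 109.9 + 10·log₁₀(4/129.468) = 109.9 + (-15.10) = 94.8 dB.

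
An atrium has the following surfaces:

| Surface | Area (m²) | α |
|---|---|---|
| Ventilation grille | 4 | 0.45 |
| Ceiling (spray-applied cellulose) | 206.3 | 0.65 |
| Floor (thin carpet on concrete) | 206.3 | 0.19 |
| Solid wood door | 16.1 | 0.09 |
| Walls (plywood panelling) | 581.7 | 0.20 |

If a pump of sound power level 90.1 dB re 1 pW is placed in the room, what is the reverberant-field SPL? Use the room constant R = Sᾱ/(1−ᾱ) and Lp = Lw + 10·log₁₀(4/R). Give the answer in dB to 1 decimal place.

Σ(Sᵢαᵢ) = 4×0.45 + 206.3×0.65 + 206.3×0.19 + 16.1×0.09 + 581.7×0.20 = 292.881; total area S = 1014.4 m².
ᾱ = 292.881/1014.4 = 0.2887; R = Sᾱ/(1−ᾱ) = 292.881/(1−0.2887) = 411.755 m².
Lp = 90.1 + 10·log₁₀(4/411.755) = 90.1 + (-20.13) = 70.0 dB.

70.0 dB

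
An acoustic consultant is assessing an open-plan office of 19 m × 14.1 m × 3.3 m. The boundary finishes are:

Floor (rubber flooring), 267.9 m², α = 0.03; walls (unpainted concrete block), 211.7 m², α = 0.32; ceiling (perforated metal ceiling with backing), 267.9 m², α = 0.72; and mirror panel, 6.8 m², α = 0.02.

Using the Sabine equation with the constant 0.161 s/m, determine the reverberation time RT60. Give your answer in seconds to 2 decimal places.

0.53 seconds

Summing Sᵢαᵢ: 8.037 + 67.744 + 192.888 + 0.136 → A = 268.805 sabins.
V = 19·14.1·3.3 = 884.07 m³.
Sabine: RT60 = 0.161 × 884.07 / 268.805 = 0.53 s.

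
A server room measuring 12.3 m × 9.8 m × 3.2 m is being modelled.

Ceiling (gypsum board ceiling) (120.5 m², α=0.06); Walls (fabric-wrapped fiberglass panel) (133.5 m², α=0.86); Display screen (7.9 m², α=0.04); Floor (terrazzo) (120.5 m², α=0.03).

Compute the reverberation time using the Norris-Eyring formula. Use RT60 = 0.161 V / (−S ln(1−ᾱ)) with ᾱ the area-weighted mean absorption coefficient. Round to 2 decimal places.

0.41 seconds

S = Σ Sᵢ = 382.4 m².
Σ(Sᵢαᵢ) = 120.5·0.06 + 133.5·0.86 + 7.9·0.04 + 120.5·0.03 = 125.971.
Mean coefficient ᾱ = A/S = 0.3294.
−S·ln(1−ᾱ) = −382.4 × ln(1 − 0.3294) = 152.800.
V = 12.3 × 9.8 × 3.2 = 385.728 m³.
T = 0.161·V/[−S·ln(1−ᾱ)] = 0.161·385.728/152.800 = 0.41 s.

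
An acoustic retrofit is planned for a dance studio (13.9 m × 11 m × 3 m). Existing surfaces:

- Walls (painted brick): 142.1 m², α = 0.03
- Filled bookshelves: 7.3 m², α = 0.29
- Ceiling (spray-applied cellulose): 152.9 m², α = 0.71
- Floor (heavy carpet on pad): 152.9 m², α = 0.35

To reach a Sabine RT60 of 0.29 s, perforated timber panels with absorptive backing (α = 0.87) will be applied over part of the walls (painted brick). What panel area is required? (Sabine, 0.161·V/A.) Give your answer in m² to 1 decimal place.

A₁ = Σ Sᵢαᵢ = 142.1·0.03 + 7.3·0.29 + 152.9·0.71 + 152.9·0.35 = 168.454 sabins.
Required A₂ = 0.161·458.7/0.29 = 254.658 sabins.
Absorption to add: 254.658 − 168.454 = 86.204 sabins.
Net gain per m²: Δα = 0.87 − 0.03 = 0.84.
Panel area = 86.204 / 0.84 = 102.6 m².

102.6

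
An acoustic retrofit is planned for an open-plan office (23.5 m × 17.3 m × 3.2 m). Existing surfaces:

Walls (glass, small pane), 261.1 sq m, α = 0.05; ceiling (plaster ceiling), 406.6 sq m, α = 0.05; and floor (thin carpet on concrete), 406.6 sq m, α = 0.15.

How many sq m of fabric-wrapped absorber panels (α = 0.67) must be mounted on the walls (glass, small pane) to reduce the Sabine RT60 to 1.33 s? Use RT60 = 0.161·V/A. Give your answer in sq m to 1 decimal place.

101.8

A₁ = Σ Sᵢαᵢ = 261.1*0.05 + 406.6*0.05 + 406.6*0.15 = 94.375 sabins.
V = 1300.96 m³. Target absorption A₂ = 0.161 × 1300.96 / 1.33 = 157.485 sabins.
Absorption to add: 157.485 − 94.375 = 63.110 sabins.
Each sq m of panel replacing the walls (glass, small pane) adds (0.67 − 0.05) = 0.62 sabins.
Panel area = 63.110 / 0.62 = 101.8 sq m.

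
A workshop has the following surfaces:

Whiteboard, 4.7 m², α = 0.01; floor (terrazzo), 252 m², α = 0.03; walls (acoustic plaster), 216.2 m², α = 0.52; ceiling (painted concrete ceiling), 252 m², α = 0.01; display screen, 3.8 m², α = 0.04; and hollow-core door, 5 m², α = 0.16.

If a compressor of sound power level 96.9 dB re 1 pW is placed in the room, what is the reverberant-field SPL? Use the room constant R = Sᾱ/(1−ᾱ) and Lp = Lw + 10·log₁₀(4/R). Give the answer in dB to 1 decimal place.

Σ(Sᵢαᵢ) = 4.7×0.01 + 252×0.03 + 216.2×0.52 + 252×0.01 + 3.8×0.04 + 5×0.16 = 123.503; total area S = 733.7 m².
ᾱ = 0.1683, so room constant R = A/(1−ᾱ) = 148.495 m².
Lp = 96.9 + 10·log₁₀(4/148.495) = 96.9 + (-15.70) = 81.2 dB.

81.2 dB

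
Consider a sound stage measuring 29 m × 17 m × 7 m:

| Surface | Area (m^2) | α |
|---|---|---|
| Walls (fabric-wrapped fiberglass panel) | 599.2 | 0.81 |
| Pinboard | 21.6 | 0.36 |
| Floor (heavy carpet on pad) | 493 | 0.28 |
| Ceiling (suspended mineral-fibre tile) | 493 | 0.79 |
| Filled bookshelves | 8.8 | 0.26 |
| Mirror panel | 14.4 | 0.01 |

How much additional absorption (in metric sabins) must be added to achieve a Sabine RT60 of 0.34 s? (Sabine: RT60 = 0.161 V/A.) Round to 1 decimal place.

611.1 sabins

Equivalent absorption area: A₁ = 599.2*0.81 + 21.6*0.36 + 493*0.28 + 493*0.79 + 8.8*0.26 + 14.4*0.01 = 1023.070 m^2.
V = 3451 m³. Required absorption A₂ = 0.161 × 3451 / 0.34 = 1634.150 sabins.
ΔA = A₂ − A₁ = 1634.150 − 1023.070 = 611.1 sabins.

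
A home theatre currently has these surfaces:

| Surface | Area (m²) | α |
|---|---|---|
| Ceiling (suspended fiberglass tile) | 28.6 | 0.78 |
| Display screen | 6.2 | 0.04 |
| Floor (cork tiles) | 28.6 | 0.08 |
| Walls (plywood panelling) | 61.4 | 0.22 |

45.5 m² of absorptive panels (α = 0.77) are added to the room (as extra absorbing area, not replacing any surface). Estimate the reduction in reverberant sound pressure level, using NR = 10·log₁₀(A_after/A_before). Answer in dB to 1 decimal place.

Summing Sᵢαᵢ: 22.308 + 0.248 + 2.288 + 13.508 → A_before = 38.352 sabins.
Treatment contributes 45.5·0.77 = 35.035 sabins.
New total A_after = 73.387 sabins.
NR = 10·log₁₀(73.387/38.352) = 2.8 dB.

2.8 dB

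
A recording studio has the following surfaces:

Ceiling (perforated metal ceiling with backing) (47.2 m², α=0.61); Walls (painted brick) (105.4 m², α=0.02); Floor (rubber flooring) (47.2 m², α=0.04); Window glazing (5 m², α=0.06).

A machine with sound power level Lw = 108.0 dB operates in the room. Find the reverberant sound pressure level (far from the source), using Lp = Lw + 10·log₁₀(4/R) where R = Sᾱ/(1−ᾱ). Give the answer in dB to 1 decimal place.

Σ(Sᵢαᵢ) = 47.2·0.61 + 105.4·0.02 + 47.2·0.04 + 5·0.06 = 33.088; total area S = 204.8 m².
ᾱ = 33.088/204.8 = 0.1616; R = Sᾱ/(1−ᾱ) = 33.088/(1−0.1616) = 39.466 m².
Lp = 108.0 + 10·log₁₀(4/39.466) = 108.0 + (-9.94) = 98.1 dB.

98.1 dB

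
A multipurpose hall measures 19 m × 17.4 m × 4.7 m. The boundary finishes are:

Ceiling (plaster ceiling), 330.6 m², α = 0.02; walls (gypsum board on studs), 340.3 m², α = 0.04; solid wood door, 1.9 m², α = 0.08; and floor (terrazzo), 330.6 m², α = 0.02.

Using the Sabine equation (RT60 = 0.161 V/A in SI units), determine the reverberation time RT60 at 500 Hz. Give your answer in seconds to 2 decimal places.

9.27 seconds

Total absorption A = 330.6·0.02 + 340.3·0.04 + 1.9·0.08 + 330.6·0.02
  = 6.612 + 13.612 + 0.152 + 6.612 = 26.988 m² sabins.
Volume V = 19 × 17.4 × 4.7 = 1553.82 m³.
RT60 = 0.161 · V / A = 0.161 × 1553.82 / 26.988 = 9.27 s.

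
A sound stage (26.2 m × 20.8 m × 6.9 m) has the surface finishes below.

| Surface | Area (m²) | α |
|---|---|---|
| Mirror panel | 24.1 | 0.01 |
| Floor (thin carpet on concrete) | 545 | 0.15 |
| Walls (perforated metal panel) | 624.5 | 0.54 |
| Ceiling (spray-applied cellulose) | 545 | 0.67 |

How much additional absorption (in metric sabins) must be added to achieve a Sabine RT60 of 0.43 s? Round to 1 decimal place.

Summing Sᵢαᵢ: 0.241 + 81.750 + 337.230 + 365.150 → A₁ = 784.371 sabins.
For T = 0.43 s, need A₂ = 0.161·V/T = 0.161·3760.224/0.43 = 1407.898 sabins.
Shortfall: 1407.898 − 784.371 = 623.5 sabins.

623.5 sabins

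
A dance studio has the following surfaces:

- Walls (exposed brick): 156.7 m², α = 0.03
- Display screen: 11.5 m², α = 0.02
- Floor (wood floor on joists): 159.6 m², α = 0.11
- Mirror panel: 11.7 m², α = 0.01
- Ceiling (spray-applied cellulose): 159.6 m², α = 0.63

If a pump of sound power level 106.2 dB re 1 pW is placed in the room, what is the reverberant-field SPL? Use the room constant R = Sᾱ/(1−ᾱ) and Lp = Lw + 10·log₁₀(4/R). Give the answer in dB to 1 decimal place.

90.1 dB

A = 123.152 sabins; S = 499.1 m².
ᾱ = 0.2467, so room constant R = A/(1−ᾱ) = 163.483 m².
Lp = 106.2 + 10·log₁₀(4/163.483) = 106.2 + (-16.11) = 90.1 dB.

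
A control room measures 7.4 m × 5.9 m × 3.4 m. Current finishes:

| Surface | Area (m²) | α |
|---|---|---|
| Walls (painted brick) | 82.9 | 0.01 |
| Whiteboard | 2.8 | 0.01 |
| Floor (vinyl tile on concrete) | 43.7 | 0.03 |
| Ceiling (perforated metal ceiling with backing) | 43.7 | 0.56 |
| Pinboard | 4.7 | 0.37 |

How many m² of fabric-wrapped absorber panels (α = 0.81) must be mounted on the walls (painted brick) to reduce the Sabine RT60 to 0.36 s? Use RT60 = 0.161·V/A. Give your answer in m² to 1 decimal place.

47.5

Equivalent absorption area: A₁ = 82.9·0.01 + 2.8·0.01 + 43.7·0.03 + 43.7·0.56 + 4.7·0.37 = 28.379 m².
V = 148.444 m³. Target absorption A₂ = 0.161 × 148.444 / 0.36 = 66.387 sabins.
Absorption to add: 66.387 − 28.379 = 38.008 sabins.
Each m² of panel replacing the walls (painted brick) adds (0.81 − 0.01) = 0.80 sabins.
Area = ΔA/Δα = 38.008/0.80 = 47.5 m².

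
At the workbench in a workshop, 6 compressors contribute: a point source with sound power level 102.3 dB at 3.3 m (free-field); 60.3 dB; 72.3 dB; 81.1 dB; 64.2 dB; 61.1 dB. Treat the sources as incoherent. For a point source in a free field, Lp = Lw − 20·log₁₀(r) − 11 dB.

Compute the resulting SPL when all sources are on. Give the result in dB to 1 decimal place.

84.4 dB

Source at 3.3 m: Lp = 102.3 − 20·log₁₀(3.3) − 11 = 80.9 dB.
Converting to relative power and adding: 10^(80.9/10) + 10^(60.3/10) + 10^(72.3/10) + 10^(81.1/10) + 10^(64.2/10) + 10^(61.1/10) = 2.738e+08.
Combined level = 10 log₁₀(2.738e+08) = 84.4 dB.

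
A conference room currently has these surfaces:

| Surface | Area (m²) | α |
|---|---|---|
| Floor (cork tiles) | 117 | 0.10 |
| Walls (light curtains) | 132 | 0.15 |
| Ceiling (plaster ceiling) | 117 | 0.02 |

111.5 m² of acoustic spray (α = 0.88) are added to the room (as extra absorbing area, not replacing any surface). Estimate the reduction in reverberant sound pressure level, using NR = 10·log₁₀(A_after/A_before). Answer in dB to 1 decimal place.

5.9 dB

A_before = Σ Sᵢαᵢ = 117·0.10 + 132·0.15 + 117·0.02 = 33.840 sabins.
Treatment contributes 111.5·0.88 = 98.120 sabins.
A_after = 33.840 + 98.120 = 131.960 sabins.
Reduction = 10 log₁₀(A_after/A_before) = 10 log₁₀(3.8995) = 5.9 dB.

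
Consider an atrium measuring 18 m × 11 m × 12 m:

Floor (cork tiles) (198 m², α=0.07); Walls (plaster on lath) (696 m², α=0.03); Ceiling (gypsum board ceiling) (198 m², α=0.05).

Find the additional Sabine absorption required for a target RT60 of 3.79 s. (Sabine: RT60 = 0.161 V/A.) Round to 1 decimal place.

56.3 sabins

A₁ = Σ Sᵢαᵢ = 198*0.07 + 696*0.03 + 198*0.05 = 44.640 sabins.
For T = 3.79 s, need A₂ = 0.161·V/T = 0.161·2376/3.79 = 100.933 sabins.
ΔA = A₂ − A₁ = 100.933 − 44.640 = 56.3 sabins.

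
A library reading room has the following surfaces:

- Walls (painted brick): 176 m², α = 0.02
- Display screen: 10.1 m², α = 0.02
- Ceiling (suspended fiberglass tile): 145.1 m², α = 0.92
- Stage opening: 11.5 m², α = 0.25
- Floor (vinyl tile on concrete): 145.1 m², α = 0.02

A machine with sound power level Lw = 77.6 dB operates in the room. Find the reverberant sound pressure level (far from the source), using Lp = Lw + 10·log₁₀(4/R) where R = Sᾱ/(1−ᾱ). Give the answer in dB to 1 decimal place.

Σ(Sᵢαᵢ) = 176·0.02 + 10.1·0.02 + 145.1·0.92 + 11.5·0.25 + 145.1·0.02 = 142.991; total area S = 487.8 m².
ᾱ = 0.2931, so room constant R = A/(1−ᾱ) = 202.279 m².
Lp = Lw + 10 log₁₀(4/R) = 77.6 -17.04 = 60.6 dB.

60.6 dB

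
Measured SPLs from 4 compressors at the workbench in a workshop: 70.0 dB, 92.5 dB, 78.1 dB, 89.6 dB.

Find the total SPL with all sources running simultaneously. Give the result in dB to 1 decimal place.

Converting to relative power and adding: 10^(70.0/10) + 10^(92.5/10) + 10^(78.1/10) + 10^(89.6/10) = 2.765e+09.
Combined level = 10 log₁₀(2.765e+09) = 94.4 dB.

94.4 dB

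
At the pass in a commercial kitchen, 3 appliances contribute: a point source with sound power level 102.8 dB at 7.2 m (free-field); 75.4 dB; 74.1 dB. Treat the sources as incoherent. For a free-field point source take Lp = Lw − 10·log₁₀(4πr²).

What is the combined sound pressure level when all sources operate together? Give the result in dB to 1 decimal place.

Source at 7.2 m: Lp = 102.8 − 10·log₁₀(4π·7.2²) = 102.8 − 10·log₁₀(651.441) = 74.7 dB.
Sum in the linear (power) domain: Σ 10^(Lᵢ/10) = 10^(74.7/10) + 10^(75.4/10) + 10^(74.1/10) = 8.989e+07.
Combined level = 10 log₁₀(8.989e+07) = 79.5 dB.

79.5 dB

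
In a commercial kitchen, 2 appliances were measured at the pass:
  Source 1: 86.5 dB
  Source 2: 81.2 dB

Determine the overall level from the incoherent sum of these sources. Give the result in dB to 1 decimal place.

Σ 10^(Lᵢ/10) = 5.785e+08.
Combined level = 10 log₁₀(5.785e+08) = 87.6 dB.

87.6 dB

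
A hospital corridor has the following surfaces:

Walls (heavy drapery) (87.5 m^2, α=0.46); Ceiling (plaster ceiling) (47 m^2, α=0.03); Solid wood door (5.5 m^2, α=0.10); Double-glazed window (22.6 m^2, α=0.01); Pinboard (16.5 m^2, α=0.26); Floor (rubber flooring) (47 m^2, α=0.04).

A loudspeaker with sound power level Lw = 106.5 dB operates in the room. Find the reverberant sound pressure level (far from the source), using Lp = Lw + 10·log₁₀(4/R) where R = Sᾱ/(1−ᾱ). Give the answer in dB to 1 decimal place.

A = 48.606 sabins; S = 226.1 m^2.
ᾱ = 0.2150, so room constant R = A/(1−ᾱ) = 61.918 m^2.
Lp = 106.5 + 10·log₁₀(4/61.918) = 106.5 + (-11.90) = 94.6 dB.

94.6 dB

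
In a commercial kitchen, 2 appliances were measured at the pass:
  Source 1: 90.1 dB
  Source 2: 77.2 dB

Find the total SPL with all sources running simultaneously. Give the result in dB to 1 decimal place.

Converting to relative power and adding: 10^(90.1/10) + 10^(77.2/10) = 1.076e+09.
L_total = 10·log₁₀(1.076e+09) = 90.3 dB.

90.3 dB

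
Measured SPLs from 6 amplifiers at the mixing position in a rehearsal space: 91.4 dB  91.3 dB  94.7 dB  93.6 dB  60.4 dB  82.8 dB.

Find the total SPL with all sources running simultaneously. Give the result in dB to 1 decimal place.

99.1 dB

Converting to relative power and adding: 10^(91.4/10) + 10^(91.3/10) + 10^(94.7/10) + 10^(93.6/10) + 10^(60.4/10) + 10^(82.8/10) = 8.163e+09.
Combined level = 10 log₁₀(8.163e+09) = 99.1 dB.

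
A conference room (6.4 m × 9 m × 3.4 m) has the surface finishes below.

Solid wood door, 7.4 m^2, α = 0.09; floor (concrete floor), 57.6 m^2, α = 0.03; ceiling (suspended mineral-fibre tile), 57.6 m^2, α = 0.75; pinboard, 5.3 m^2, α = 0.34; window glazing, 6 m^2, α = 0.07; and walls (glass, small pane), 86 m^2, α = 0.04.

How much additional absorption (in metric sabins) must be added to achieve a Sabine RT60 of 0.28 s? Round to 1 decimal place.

A₁ = Σ Sᵢαᵢ = 7.4·0.09 + 57.6·0.03 + 57.6·0.75 + 5.3·0.34 + 6·0.07 + 86·0.04 = 51.256 sabins.
For T = 0.28 s, need A₂ = 0.161·V/T = 0.161·195.84/0.28 = 112.608 sabins.
ΔA = A₂ − A₁ = 112.608 − 51.256 = 61.4 sabins.

61.4 sabins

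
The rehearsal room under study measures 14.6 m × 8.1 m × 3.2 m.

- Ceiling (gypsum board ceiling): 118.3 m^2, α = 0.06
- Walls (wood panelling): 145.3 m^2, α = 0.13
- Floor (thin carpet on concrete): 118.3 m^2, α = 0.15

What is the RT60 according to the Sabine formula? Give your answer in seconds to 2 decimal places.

1.39 seconds

Summing Sᵢαᵢ: 7.098 + 18.889 + 17.745 → A = 43.732 sabins.
V = 14.6·8.1·3.2 = 378.432 m³.
Sabine: RT60 = 0.161 × 378.432 / 43.732 = 1.39 s.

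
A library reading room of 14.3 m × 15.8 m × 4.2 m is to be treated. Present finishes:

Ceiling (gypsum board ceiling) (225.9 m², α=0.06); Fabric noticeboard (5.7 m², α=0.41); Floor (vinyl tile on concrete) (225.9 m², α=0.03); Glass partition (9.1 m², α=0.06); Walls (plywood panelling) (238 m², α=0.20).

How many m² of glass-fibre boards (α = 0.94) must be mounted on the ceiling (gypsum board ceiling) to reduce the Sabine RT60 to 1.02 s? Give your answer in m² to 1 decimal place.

89.7

Total absorption A₁ = 225.9·0.06 + 5.7·0.41 + 225.9·0.03 + 9.1·0.06 + 238·0.20
  = 13.554 + 2.337 + 6.777 + 0.546 + 47.600 = 70.814 m² sabins.
Required A₂ = 0.161·948.948/1.02 = 149.785 sabins.
ΔA needed = 149.785 − 70.814 = 78.971 sabins.
Net gain per m²: Δα = 0.94 − 0.06 = 0.88.
Panel area = 78.971 / 0.88 = 89.7 m².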